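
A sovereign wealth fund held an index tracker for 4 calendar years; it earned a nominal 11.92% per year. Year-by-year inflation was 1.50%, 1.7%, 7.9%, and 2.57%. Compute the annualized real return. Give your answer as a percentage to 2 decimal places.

Cumulative inflation factor: 1.0150 × 1.017 × 1.079 × 1.0257 ≈ 1.14243.
Nominal growth factor: 1.56903. Real growth factor = 1.56903 / 1.14243 ≈ 1.37342.
Annualized: 1.37342^(1/4) − 1 ≈ 0.08256.

8.26%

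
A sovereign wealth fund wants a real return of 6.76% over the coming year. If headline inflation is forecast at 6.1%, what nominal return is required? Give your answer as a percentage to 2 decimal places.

13.27%

By the Fisher equation, 1 + r_nom = (1 + 6.76%)(1 + 6.1%) = 1.0676 × 1.061 = 1.1327236.
So r_nom = 13.27236%.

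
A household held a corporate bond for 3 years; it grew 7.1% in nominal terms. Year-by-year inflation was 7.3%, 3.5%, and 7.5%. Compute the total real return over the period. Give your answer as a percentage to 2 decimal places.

-10.29%

Cumulative inflation factor: 1.073 × 1.035 × 1.075 ≈ 1.19385.
Nominal growth factor: 1.07100. Real growth factor = 1.07100 / 1.19385 ≈ 0.89710.
Total real return ≈ -10.2900%.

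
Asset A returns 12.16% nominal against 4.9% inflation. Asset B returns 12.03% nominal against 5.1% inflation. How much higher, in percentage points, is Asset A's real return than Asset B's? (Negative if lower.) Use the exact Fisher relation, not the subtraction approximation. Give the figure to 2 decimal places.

0.33

Asset A real return: 1.1216/1.049 − 1 = 6.921%.
Asset B real return: 1.1203/1.051 − 1 = 6.594%.
Difference: 6.921 − 6.594 = 0.327 pp.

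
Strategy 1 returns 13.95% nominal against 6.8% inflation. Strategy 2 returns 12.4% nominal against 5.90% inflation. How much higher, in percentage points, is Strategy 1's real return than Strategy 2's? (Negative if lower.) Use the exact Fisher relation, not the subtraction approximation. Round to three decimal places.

0.557

Strategy 1 real return: 1.1395/1.068 − 1 = 6.6948%.
Strategy 2 real return: 1.124/1.0590 − 1 = 6.1379%.
Difference: 6.6948 − 6.1379 = 0.5569 pp.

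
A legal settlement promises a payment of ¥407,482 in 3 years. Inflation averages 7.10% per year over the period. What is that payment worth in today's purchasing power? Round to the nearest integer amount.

¥331,696

Price-level factor over 3 years: (1 + 7.10%)^3 = 1.228480911.
Purchasing power today: ¥407,482 divided by that factor.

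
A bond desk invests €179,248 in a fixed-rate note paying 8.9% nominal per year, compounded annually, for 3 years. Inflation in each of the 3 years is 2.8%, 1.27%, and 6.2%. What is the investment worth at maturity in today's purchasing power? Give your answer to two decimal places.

€209,382.08

Nominal value at maturity: €179,248 × (1 + 8.9%)^3 ≈ €231,493.05.
Price-level factor over 3 years: 1.028 × 1.0127 × 1.062 = 1.1056010472.
The maturity value deflated by that factor is the answer in today's purchasing power.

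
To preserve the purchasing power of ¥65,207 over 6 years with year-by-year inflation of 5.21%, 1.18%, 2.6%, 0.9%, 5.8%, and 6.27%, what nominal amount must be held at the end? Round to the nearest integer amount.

¥80,794

Cumulative price-level factor: 1.0521 × 1.0118 × 1.026 × 1.009 × 1.058 × 1.0627 ≈ 1.2390435492.
The nominal amount required is ¥65,207 scaled up by that factor.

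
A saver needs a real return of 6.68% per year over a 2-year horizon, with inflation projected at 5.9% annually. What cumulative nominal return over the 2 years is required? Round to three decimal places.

Required annual nominal rate: (1+6.68%)(1+5.9%) − 1 = 12.97412%.
Cumulative over 2 years: (1 + 0.1297412)^2 − 1 ≈ 0.27632.

27.632%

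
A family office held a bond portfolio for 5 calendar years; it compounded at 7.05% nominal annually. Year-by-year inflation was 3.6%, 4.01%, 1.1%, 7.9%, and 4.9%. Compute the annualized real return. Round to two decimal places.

Cumulative inflation factor: 1.036 × 1.0401 × 1.011 × 1.079 × 1.049 ≈ 1.23306.
Nominal growth factor: 1.40583. Real growth factor = 1.40583 / 1.23306 ≈ 1.14012.
Annualized: 1.14012^(1/5) − 1 ≈ 0.02657.

2.66%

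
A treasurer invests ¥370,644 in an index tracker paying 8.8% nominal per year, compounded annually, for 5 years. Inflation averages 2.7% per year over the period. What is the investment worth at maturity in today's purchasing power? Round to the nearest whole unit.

Nominal value at maturity: ¥370,644 × (1 + 8.8%)^5 ≈ ¥565,069.
Price-level factor over 5 years: (1 + 2.7%)^5 ≈ 1.1424895016.
The maturity value deflated by that factor is the answer in today's purchasing power.

¥494,594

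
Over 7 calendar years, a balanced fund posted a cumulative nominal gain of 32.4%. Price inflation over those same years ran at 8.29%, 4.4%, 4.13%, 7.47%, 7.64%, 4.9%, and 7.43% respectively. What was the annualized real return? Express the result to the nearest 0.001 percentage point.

-2.088%

Cumulative inflation factor: 1.0829 × 1.044 × 1.0413 × 1.0747 × 1.0764 × 1.049 × 1.0743 ≈ 1.53471.
Nominal growth factor: 1.32400. Real growth factor = 1.32400 / 1.53471 ≈ 0.86270.
Annualized: 0.86270^(1/7) − 1 ≈ -0.02088.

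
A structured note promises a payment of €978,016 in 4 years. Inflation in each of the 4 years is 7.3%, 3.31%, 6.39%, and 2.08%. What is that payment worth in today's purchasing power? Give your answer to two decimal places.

Price-level factor over 4 years: 1.073 × 1.0331 × 1.0639 × 1.0208 ≈ 1.2038809818.
Purchasing power today: €978,016 divided by that factor.

€812,385.95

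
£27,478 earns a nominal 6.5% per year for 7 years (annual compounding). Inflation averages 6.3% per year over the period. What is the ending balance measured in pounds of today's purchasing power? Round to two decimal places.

Nominal value at maturity: £27,478 × (1 + 6.5%)^7 ≈ £42,700.44.
Price-level factor over 7 years: (1 + 6.3%)^7 ≈ 1.5336732814.
The maturity value deflated by that factor is the answer in today's purchasing power.

£27,841.94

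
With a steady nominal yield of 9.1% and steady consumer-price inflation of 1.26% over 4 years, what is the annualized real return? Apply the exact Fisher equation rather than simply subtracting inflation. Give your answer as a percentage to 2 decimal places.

With constant rates the annual real return is the same each year: (1+9.1%)/(1+1.26%) − 1 = 0.07742.

7.74%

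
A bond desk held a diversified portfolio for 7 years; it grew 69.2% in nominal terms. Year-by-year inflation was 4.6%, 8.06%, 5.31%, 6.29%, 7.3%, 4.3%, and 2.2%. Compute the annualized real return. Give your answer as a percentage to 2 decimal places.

2.26%

Cumulative inflation factor: 1.046 × 1.0806 × 1.0531 × 1.0629 × 1.073 × 1.043 × 1.022 ≈ 1.44708.
Nominal growth factor: 1.69200. Real growth factor = 1.69200 / 1.44708 ≈ 1.16925.
Annualized: 1.16925^(1/7) − 1 ≈ 0.02259.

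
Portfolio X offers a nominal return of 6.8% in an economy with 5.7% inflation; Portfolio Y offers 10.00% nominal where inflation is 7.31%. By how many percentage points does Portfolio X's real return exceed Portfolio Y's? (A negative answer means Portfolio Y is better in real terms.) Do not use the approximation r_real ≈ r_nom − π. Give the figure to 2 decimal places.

-1.47

Portfolio X real return: 1.068/1.057 − 1 = 1.041%.
Portfolio Y real return: 1.1000/1.0731 − 1 = 2.507%.
Difference: 1.041 − 2.507 = -1.466 pp.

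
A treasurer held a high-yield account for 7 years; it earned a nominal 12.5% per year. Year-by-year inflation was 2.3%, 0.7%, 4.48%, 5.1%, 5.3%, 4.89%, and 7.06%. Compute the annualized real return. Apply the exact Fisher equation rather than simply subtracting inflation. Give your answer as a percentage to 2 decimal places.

7.92%

Cumulative inflation factor: 1.023 × 1.007 × 1.0448 × 1.051 × 1.053 × 1.0489 × 1.0706 ≈ 1.33761.
Nominal growth factor: 2.28070. Real growth factor = 2.28070 / 1.33761 ≈ 1.70505.
Annualized: 1.70505^(1/7) − 1 ≈ 0.07921.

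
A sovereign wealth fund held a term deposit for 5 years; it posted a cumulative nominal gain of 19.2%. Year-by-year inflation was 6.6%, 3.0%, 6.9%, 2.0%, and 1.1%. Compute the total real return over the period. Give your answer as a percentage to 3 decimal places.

-1.519%

Cumulative inflation factor: 1.066 × 1.030 × 1.069 × 1.020 × 1.011 ≈ 1.21038.
Nominal growth factor: 1.19200. Real growth factor = 1.19200 / 1.21038 ≈ 0.98481.
Total real return ≈ -1.5189%.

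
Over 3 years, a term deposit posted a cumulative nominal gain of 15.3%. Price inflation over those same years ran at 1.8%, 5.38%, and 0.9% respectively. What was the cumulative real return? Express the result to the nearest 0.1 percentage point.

Cumulative inflation factor: 1.018 × 1.0538 × 1.009 ≈ 1.08242.
Nominal growth factor: 1.15300. Real growth factor = 1.15300 / 1.08242 ≈ 1.06520.
Total real return ≈ 6.5202%.

6.5%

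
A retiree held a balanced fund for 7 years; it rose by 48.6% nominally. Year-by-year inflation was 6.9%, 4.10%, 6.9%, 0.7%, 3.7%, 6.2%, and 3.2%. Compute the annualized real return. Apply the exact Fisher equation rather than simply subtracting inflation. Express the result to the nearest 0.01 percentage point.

1.26%

Cumulative inflation factor: 1.069 × 1.0410 × 1.069 × 1.007 × 1.037 × 1.062 × 1.032 ≈ 1.36150.
Nominal growth factor: 1.48600. Real growth factor = 1.48600 / 1.36150 ≈ 1.09144.
Annualized: 1.09144^(1/7) − 1 ≈ 0.01258.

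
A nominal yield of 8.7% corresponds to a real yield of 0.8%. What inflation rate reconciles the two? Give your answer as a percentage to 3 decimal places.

7.837%

From (1+r_nom) = (1+r_real)(1+π), we get 1+π = (1 + 8.7%)/(1 + 0.8%) = 1.087/1.008 ≈ 1.07837.
So π ≈ 7.8373%.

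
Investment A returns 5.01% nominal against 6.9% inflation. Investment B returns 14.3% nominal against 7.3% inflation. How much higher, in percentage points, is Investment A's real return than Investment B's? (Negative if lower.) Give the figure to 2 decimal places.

-8.29

Investment A real return: 1.0501/1.069 − 1 = -1.768%.
Investment B real return: 1.143/1.073 − 1 = 6.524%.
Difference: -1.768 − 6.524 = -8.292 pp.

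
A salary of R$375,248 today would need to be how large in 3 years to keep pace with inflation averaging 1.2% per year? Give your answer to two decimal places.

R$388,919.68

Cumulative price-level factor: (1+1.2%)^3 = 1.036433728.
Multiplying R$375,248 by the price-level factor gives the future nominal sum.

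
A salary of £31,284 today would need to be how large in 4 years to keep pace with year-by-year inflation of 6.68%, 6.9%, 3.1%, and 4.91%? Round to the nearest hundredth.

£38,588.56

Cumulative price-level factor: 1.0668 × 1.069 × 1.031 × 1.0491 ≈ 1.2334917938.
Multiplying £31,284 by the price-level factor gives the future nominal sum.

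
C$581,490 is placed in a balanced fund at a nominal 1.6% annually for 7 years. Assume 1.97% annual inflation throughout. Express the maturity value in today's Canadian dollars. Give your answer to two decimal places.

C$566,880.18

Nominal value at maturity: C$581,490 × (1 + 1.6%)^7 ≈ C$649,827.68.
Price-level factor over 7 years: (1 + 1.97%)^7 ≈ 1.1463228123.
Dividing the nominal maturity value by the price-level factor gives the value in today's money.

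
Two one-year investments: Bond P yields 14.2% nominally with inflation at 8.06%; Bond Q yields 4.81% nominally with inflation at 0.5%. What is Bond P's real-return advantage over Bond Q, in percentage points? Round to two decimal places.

Bond P real return: 1.142/1.0806 − 1 = 5.682%.
Bond Q real return: 1.0481/1.005 − 1 = 4.289%.
Difference: 5.682 − 4.289 = 1.393 pp.

1.39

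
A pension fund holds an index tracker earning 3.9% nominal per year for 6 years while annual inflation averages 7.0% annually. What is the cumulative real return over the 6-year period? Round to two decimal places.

The annual real rate is (1+3.9%)/(1+7.0%) − 1 = -2.8972%.
Compounded over 6 years: (1 + -0.028972)^6 − 1 ≈ -0.16172.

-16.17%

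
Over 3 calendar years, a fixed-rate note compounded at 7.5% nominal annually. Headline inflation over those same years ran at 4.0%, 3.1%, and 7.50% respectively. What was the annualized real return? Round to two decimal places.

Cumulative inflation factor: 1.040 × 1.031 × 1.0750 ≈ 1.15266.
Nominal growth factor: 1.24230. Real growth factor = 1.24230 / 1.15266 ≈ 1.07777.
Annualized: 1.07777^(1/3) − 1 ≈ 0.02528.

2.53%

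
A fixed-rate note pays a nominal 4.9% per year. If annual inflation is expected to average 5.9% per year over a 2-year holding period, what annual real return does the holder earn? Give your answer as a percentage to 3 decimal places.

With constant rates the annual real return is the same each year: (1+4.9%)/(1+5.9%) − 1 = -0.00944.

-0.944%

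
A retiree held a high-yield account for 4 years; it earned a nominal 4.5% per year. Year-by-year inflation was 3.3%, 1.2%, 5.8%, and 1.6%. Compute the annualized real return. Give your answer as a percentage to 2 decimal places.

1.50%

Cumulative inflation factor: 1.033 × 1.012 × 1.058 × 1.016 ≈ 1.12373.
Nominal growth factor: 1.19252. Real growth factor = 1.19252 / 1.12373 ≈ 1.06122.
Annualized: 1.06122^(1/4) − 1 ≈ 0.01497.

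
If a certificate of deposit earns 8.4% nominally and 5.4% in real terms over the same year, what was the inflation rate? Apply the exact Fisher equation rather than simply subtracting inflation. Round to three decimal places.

From (1+r_nom) = (1+r_real)(1+π), we get 1+π = (1 + 8.4%)/(1 + 5.4%) = 1.084/1.054 ≈ 1.02846.
So π ≈ 2.8463%.

2.846%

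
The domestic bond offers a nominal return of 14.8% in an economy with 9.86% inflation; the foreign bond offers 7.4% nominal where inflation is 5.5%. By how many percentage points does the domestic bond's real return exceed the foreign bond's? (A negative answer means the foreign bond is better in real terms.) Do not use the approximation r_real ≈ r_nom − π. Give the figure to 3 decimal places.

2.696

The domestic bond real return: 1.148/1.0986 − 1 = 4.4966%.
The foreign bond real return: 1.074/1.055 − 1 = 1.8009%.
Difference: 4.4966 − 1.8009 = 2.6957 pp.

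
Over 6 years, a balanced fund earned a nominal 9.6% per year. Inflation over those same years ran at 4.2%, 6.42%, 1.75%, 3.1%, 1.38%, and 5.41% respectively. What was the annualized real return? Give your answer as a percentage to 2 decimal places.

5.70%

Cumulative inflation factor: 1.042 × 1.0642 × 1.0175 × 1.031 × 1.0138 × 1.0541 ≈ 1.24313.
Nominal growth factor: 1.73326. Real growth factor = 1.73326 / 1.24313 ≈ 1.39426.
Annualized: 1.39426^(1/6) − 1 ≈ 0.05696.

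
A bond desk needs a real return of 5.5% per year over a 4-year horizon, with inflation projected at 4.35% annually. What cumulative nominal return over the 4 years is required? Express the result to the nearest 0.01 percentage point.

Required annual nominal rate: (1+5.5%)(1+4.35%) − 1 = 10.08925%.
Cumulative over 4 years: (1 + 0.1008925)^4 − 1 ≈ 0.46886.

46.89%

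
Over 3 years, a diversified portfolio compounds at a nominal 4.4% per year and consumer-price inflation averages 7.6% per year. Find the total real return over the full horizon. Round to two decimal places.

The annual real rate is (1+4.4%)/(1+7.6%) − 1 = -2.9740%.
Compounded over 3 years: (1 + -0.029740)^3 − 1 ≈ -0.08659.

-8.66%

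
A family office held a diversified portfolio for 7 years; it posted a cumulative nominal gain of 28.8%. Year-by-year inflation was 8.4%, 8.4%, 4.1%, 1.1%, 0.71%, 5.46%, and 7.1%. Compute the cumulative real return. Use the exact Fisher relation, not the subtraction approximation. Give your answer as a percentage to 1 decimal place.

-8.4%

Cumulative inflation factor: 1.084 × 1.084 × 1.041 × 1.011 × 1.0071 × 1.0546 × 1.071 ≈ 1.40673.
Nominal growth factor: 1.28800. Real growth factor = 1.28800 / 1.40673 ≈ 0.91560.
Total real return ≈ -8.4400%.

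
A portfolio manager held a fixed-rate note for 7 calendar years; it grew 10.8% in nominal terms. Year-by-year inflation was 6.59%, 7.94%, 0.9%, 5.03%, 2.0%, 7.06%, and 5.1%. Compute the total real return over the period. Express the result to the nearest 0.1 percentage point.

-20.8%

Cumulative inflation factor: 1.0659 × 1.0794 × 1.009 × 1.0503 × 1.020 × 1.0706 × 1.051 ≈ 1.39937.
Nominal growth factor: 1.10800. Real growth factor = 1.10800 / 1.39937 ≈ 0.79178.
Total real return ≈ -20.8217%.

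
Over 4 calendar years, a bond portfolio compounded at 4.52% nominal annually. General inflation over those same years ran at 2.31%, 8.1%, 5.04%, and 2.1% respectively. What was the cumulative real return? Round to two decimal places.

Cumulative inflation factor: 1.0231 × 1.081 × 1.0504 × 1.021 ≈ 1.18611.
Nominal growth factor: 1.19343. Real growth factor = 1.19343 / 1.18611 ≈ 1.00617.
Total real return ≈ 0.6175%.

0.62%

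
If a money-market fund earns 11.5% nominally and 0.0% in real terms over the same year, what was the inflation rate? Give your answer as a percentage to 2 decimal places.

11.50%

From (1+r_nom) = (1+r_real)(1+π), we get 1+π = (1 + 11.5%)/(1 + 0.0%) = 1.115/1.000 ≈ 1.11500.
So π ≈ 11.5000%.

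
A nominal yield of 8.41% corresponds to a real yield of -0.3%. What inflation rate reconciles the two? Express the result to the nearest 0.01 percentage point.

From (1+r_nom) = (1+r_real)(1+π), we get 1+π = (1 + 8.41%)/(1 − 0.3%) = 1.0841/0.997 ≈ 1.08736.
So π ≈ 8.7362%.

8.74%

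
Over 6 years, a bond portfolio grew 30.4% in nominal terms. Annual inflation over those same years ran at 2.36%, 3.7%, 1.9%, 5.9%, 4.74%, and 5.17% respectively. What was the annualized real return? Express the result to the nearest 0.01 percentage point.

0.55%

Cumulative inflation factor: 1.0236 × 1.037 × 1.019 × 1.059 × 1.0474 × 1.0517 ≈ 1.26178.
Nominal growth factor: 1.30400. Real growth factor = 1.30400 / 1.26178 ≈ 1.03346.
Annualized: 1.03346^(1/6) − 1 ≈ 0.00550.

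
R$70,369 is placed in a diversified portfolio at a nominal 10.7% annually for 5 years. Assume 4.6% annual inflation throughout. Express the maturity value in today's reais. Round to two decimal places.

R$93,424.56

Nominal value at maturity: R$70,369 × (1 + 10.7%)^5 ≈ R$116,982.12.
Price-level factor over 5 years: (1 + 4.6%)^5 ≈ 1.2521559532.
Dividing the nominal maturity value by the price-level factor gives the value in today's money.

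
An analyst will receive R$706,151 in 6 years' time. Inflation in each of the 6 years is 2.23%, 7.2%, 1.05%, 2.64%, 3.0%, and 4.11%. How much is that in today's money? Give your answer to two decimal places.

Price-level factor over 6 years: 1.0223 × 1.072 × 1.0105 × 1.0264 × 1.030 × 1.0411 ≈ 1.2188654833.
Purchasing power today: R$706,151 divided by that factor.

R$579,351.05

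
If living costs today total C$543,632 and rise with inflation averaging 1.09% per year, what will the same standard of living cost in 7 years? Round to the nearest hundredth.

C$586,492.40

Cumulative price-level factor: (1+1.09%)^7 ≈ 1.0788408333.
The nominal amount required is C$543,632 scaled up by that factor.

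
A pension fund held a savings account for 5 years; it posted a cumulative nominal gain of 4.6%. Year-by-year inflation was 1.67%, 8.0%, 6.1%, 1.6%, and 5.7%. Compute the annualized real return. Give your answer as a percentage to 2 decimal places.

-3.52%

Cumulative inflation factor: 1.0167 × 1.080 × 1.061 × 1.016 × 1.057 ≈ 1.25112.
Nominal growth factor: 1.04600. Real growth factor = 1.04600 / 1.25112 ≈ 0.83605.
Annualized: 0.83605^(1/5) − 1 ≈ -0.03518.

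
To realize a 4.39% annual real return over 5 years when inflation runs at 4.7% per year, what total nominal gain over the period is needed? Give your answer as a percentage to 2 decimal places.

55.97%

Required annual nominal rate: (1+4.39%)(1+4.7%) − 1 = 9.29633%.
Cumulative over 5 years: (1 + 0.0929633)^5 − 1 ≈ 0.55965.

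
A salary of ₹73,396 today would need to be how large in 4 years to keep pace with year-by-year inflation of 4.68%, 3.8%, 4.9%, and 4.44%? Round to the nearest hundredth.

Cumulative price-level factor: 1.0468 × 1.038 × 1.049 × 1.0444 ≈ 1.1904287825.
Multiplying ₹73,396 by the price-level factor gives the future nominal sum.

₹87,372.71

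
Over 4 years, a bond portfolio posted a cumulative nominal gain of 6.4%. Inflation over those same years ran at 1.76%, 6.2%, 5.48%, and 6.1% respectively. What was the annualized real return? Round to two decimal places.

-3.15%

Cumulative inflation factor: 1.0176 × 1.062 × 1.0548 × 1.061 ≈ 1.20945.
Nominal growth factor: 1.06400. Real growth factor = 1.06400 / 1.20945 ≈ 0.87974.
Annualized: 0.87974^(1/4) − 1 ≈ -0.03152.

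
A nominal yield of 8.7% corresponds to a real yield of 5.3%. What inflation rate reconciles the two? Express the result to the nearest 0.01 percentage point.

From (1+r_nom) = (1+r_real)(1+π), we get 1+π = (1 + 8.7%)/(1 + 5.3%) = 1.087/1.053 ≈ 1.03229.
So π ≈ 3.2289%.

3.23%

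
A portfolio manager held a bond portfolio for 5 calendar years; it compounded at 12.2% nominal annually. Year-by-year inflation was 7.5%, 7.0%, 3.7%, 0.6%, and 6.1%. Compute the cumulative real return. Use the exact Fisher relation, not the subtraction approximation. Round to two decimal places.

Cumulative inflation factor: 1.075 × 1.070 × 1.037 × 1.006 × 1.061 ≈ 1.27316.
Nominal growth factor: 1.77813. Real growth factor = 1.77813 / 1.27316 ≈ 1.39663.
Total real return ≈ 39.6625%.

39.66%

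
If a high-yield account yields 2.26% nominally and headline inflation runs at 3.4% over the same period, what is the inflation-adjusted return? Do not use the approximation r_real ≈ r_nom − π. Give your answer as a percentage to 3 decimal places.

Real return via the Fisher equation: (1 + 2.26%)/(1 + 3.4%) − 1 = 1.0226/1.034 − 1 ≈ -0.01103.

-1.103%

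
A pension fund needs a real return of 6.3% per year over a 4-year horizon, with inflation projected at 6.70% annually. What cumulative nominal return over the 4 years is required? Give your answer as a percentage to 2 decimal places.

65.50%

Required annual nominal rate: (1+6.3%)(1+6.70%) − 1 = 13.4221%.
Cumulative over 4 years: (1 + 0.134221)^4 − 1 ≈ 0.65497.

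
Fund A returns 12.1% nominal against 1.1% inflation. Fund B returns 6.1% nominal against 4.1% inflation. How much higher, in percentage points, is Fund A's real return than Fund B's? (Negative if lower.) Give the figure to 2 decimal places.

Fund A real return: 1.121/1.011 − 1 = 10.880%.
Fund B real return: 1.061/1.041 − 1 = 1.921%.
Difference: 10.880 − 1.921 = 8.959 pp.

8.96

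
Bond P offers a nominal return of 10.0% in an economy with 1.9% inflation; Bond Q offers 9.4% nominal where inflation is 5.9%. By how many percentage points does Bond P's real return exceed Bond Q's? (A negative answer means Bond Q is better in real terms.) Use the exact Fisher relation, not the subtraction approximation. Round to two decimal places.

Bond P real return: 1.100/1.019 − 1 = 7.949%.
Bond Q real return: 1.094/1.059 − 1 = 3.305%.
Difference: 7.949 − 3.305 = 4.644 pp.

4.64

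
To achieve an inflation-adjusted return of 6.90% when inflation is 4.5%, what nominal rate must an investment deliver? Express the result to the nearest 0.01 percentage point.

By the Fisher equation, 1 + r_nom = (1 + 6.90%)(1 + 4.5%) = 1.0690 × 1.045 = 1.117105.
So r_nom = 11.7105%.

11.71%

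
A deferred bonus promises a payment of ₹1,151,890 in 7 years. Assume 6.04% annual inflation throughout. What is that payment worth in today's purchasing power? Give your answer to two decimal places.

₹764,052.10

Price-level factor over 7 years: (1 + 6.04%)^7 ≈ 1.5076066118.
Purchasing power today: ₹1,151,890 divided by that factor.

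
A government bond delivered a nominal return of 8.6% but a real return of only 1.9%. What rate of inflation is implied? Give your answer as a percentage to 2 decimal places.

6.58%

From (1+r_nom) = (1+r_real)(1+π), we get 1+π = (1 + 8.6%)/(1 + 1.9%) = 1.086/1.019 ≈ 1.06575.
So π ≈ 6.5751%.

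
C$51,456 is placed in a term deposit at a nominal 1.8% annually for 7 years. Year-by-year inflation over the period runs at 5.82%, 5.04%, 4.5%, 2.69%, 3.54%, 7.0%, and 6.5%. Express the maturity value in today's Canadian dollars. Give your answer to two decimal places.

C$41,424.95

Nominal value at maturity: C$51,456 × (1 + 1.8%)^7 ≈ C$58,300.26.
Price-level factor over 7 years: 1.0582 × 1.0504 × 1.045 × 1.0269 × 1.0354 × 1.070 × 1.065 ≈ 1.4073705557.
The maturity value deflated by that factor is the answer in today's purchasing power.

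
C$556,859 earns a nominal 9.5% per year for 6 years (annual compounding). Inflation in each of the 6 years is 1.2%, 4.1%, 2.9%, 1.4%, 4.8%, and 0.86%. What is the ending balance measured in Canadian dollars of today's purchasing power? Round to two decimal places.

Nominal value at maturity: C$556,859 × (1 + 9.5%)^6 ≈ C$959,908.77.
Price-level factor over 6 years: 1.012 × 1.041 × 1.029 × 1.014 × 1.048 × 1.0086 ≈ 1.1618894766.
Dividing the nominal maturity value by the price-level factor gives the value in today's money.

C$826,161.86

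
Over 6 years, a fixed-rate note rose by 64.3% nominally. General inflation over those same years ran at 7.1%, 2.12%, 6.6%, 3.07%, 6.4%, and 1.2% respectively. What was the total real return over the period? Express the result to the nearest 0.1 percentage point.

27.0%

Cumulative inflation factor: 1.071 × 1.0212 × 1.066 × 1.0307 × 1.064 × 1.012 ≈ 1.29393.
Nominal growth factor: 1.64300. Real growth factor = 1.64300 / 1.29393 ≈ 1.26977.
Total real return ≈ 26.9772%.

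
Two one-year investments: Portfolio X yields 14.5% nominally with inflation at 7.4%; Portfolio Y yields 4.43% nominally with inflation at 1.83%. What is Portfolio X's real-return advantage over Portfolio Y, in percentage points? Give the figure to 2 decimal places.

Portfolio X real return: 1.145/1.074 − 1 = 6.611%.
Portfolio Y real return: 1.0443/1.0183 − 1 = 2.553%.
Difference: 6.611 − 2.553 = 4.058 pp.

4.06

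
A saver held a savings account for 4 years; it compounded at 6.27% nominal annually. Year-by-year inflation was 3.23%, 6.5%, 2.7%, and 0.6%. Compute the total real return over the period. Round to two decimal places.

Cumulative inflation factor: 1.0323 × 1.065 × 1.027 × 1.006 ≈ 1.13586.
Nominal growth factor: 1.27539. Real growth factor = 1.27539 / 1.13586 ≈ 1.12284.
Total real return ≈ 12.2842%.

12.28%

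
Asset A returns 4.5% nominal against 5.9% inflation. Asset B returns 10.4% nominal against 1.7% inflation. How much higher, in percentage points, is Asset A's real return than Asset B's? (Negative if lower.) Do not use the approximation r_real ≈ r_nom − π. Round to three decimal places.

Asset A real return: 1.045/1.059 − 1 = -1.3220%.
Asset B real return: 1.104/1.017 − 1 = 8.5546%.
Difference: -1.3220 − 8.5546 = -9.8766 pp.

-9.877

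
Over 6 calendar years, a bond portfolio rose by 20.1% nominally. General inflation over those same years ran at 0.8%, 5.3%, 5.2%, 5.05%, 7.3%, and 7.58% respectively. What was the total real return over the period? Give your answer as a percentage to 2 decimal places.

-11.30%

Cumulative inflation factor: 1.008 × 1.053 × 1.052 × 1.0505 × 1.073 × 1.0758 ≈ 1.35404.
Nominal growth factor: 1.20100. Real growth factor = 1.20100 / 1.35404 ≈ 0.88697.
Total real return ≈ -11.3026%.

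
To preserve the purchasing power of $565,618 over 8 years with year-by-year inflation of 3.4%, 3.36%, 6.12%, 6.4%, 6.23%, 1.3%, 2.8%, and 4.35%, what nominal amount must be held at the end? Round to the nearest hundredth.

$787,911.29

Cumulative price-level factor: 1.034 × 1.0336 × 1.0612 × 1.064 × 1.0623 × 1.013 × 1.028 × 1.0435 ≈ 1.3930095813.
The nominal amount required is $565,618 scaled up by that factor.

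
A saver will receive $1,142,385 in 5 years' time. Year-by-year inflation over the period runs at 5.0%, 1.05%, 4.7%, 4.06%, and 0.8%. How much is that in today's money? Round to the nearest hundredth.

Price-level factor over 5 years: 1.050 × 1.0105 × 1.047 × 1.0406 × 1.008 ≈ 1.1652434014.
Purchasing power today: $1,142,385 divided by that factor.

$980,383.15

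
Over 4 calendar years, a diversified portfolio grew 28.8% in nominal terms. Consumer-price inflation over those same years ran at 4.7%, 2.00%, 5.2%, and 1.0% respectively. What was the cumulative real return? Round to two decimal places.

Cumulative inflation factor: 1.047 × 1.0200 × 1.052 × 1.010 ≈ 1.13471.
Nominal growth factor: 1.28800. Real growth factor = 1.28800 / 1.13471 ≈ 1.13509.
Total real return ≈ 13.5094%.

13.51%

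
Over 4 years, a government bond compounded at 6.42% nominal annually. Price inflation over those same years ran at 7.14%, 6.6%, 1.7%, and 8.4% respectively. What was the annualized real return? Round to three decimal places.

Cumulative inflation factor: 1.0714 × 1.066 × 1.017 × 1.084 ≈ 1.25910.
Nominal growth factor: 1.28261. Real growth factor = 1.28261 / 1.25910 ≈ 1.01867.
Annualized: 1.01867^(1/4) − 1 ≈ 0.00464.

0.464%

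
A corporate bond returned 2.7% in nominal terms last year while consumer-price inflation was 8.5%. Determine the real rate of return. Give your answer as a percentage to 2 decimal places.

-5.35%

Real return via the Fisher equation: (1 + 2.7%)/(1 + 8.5%) − 1 = 1.027/1.085 − 1 ≈ -0.05346.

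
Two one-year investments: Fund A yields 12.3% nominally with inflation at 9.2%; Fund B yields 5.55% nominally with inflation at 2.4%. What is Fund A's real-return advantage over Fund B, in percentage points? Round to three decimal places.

-0.237

Fund A real return: 1.123/1.092 − 1 = 2.8388%.
Fund B real return: 1.0555/1.024 − 1 = 3.0762%.
Difference: 2.8388 − 3.0762 = -0.2374 pp.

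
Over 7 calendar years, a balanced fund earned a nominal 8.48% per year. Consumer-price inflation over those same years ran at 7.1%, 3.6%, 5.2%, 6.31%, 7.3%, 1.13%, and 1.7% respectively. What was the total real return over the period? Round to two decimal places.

29.09%

Cumulative inflation factor: 1.071 × 1.036 × 1.052 × 1.0631 × 1.073 × 1.0113 × 1.017 ≈ 1.36943.
Nominal growth factor: 1.76786. Real growth factor = 1.76786 / 1.36943 ≈ 1.29095.
Total real return ≈ 29.0946%.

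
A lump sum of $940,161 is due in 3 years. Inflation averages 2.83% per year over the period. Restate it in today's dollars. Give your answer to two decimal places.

Price-level factor over 3 years: (1 + 2.83%)^3 ≈ 1.0873253352.
Purchasing power today: $940,161 divided by that factor.

$864,654.74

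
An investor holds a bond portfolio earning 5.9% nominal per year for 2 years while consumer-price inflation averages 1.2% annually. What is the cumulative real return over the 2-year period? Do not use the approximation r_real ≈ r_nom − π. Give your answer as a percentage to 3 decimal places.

9.504%

The annual real rate is (1+5.9%)/(1+1.2%) − 1 = 4.6443%.
Compounded over 2 years: (1 + 0.046443)^2 − 1 ≈ 0.09504.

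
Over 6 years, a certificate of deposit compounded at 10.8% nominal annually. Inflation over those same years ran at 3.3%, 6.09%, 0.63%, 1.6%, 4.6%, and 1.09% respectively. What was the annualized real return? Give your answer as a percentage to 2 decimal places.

7.71%

Cumulative inflation factor: 1.033 × 1.0609 × 1.0063 × 1.016 × 1.046 × 1.0109 ≈ 1.18477.
Nominal growth factor: 1.85028. Real growth factor = 1.85028 / 1.18477 ≈ 1.56172.
Annualized: 1.56172^(1/6) − 1 ≈ 0.07713.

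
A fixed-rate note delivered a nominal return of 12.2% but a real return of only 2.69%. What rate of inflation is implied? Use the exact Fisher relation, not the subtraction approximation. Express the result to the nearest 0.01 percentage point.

From (1+r_nom) = (1+r_real)(1+π), we get 1+π = (1 + 12.2%)/(1 + 2.69%) = 1.122/1.0269 ≈ 1.09261.
So π ≈ 9.2609%.

9.26%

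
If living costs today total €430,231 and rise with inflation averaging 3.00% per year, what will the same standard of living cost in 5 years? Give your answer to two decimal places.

€498,755.64

Cumulative price-level factor: (1+3.00%)^5 = 1.1592740743.
Multiplying €430,231 by the price-level factor gives the future nominal sum.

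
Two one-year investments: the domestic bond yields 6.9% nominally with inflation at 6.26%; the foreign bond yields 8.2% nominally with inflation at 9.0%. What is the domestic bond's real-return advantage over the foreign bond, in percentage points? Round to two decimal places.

The domestic bond real return: 1.069/1.0626 − 1 = 0.602%.
The foreign bond real return: 1.082/1.090 − 1 = -0.734%.
Difference: 0.602 − (-0.734) = 1.336 pp.

1.34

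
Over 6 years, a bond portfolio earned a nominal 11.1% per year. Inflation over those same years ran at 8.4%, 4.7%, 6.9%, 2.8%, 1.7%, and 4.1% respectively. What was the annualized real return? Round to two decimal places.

6.07%

Cumulative inflation factor: 1.084 × 1.047 × 1.069 × 1.028 × 1.017 × 1.041 ≈ 1.32044.
Nominal growth factor: 1.88055. Real growth factor = 1.88055 / 1.32044 ≈ 1.42418.
Annualized: 1.42418^(1/6) − 1 ≈ 0.06070.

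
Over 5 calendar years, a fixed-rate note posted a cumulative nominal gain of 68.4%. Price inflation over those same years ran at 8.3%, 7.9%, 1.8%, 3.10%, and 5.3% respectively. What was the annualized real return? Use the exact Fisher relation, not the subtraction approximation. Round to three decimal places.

5.451%

Cumulative inflation factor: 1.083 × 1.079 × 1.018 × 1.0310 × 1.053 ≈ 1.29147.
Nominal growth factor: 1.68400. Real growth factor = 1.68400 / 1.29147 ≈ 1.30394.
Annualized: 1.30394^(1/5) − 1 ≈ 0.05451.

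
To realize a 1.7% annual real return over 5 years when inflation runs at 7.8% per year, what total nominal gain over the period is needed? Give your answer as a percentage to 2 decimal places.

Required annual nominal rate: (1+1.7%)(1+7.8%) − 1 = 9.6326%.
Cumulative over 5 years: (1 + 0.096326)^5 − 1 ≈ 0.58379.

58.38%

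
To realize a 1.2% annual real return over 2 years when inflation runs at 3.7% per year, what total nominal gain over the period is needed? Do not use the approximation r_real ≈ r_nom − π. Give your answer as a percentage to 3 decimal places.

Required annual nominal rate: (1+1.2%)(1+3.7%) − 1 = 4.9444%.
Cumulative over 2 years: (1 + 0.049444)^2 − 1 ≈ 0.10133.

10.133%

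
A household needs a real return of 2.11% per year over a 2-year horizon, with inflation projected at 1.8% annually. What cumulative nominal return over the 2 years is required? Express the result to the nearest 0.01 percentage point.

Required annual nominal rate: (1+2.11%)(1+1.8%) − 1 = 3.94798%.
Cumulative over 2 years: (1 + 0.0394798)^2 − 1 ≈ 0.08052.

8.05%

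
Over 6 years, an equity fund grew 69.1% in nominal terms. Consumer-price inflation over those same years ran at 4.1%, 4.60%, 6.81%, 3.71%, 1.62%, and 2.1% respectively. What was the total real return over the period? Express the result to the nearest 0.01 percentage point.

Cumulative inflation factor: 1.041 × 1.0460 × 1.0681 × 1.0371 × 1.0162 × 1.021 ≈ 1.25147.
Nominal growth factor: 1.69100. Real growth factor = 1.69100 / 1.25147 ≈ 1.35121.
Total real return ≈ 35.1213%.

35.12%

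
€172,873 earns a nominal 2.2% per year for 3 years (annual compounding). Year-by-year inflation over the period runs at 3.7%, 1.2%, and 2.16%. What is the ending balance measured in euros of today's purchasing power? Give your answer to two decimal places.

€172,123.32

Nominal value at maturity: €172,873 × (1 + 2.2%)^3 ≈ €184,535.47.
Price-level factor over 3 years: 1.037 × 1.012 × 1.0216 = 1.0721119904.
Dividing the nominal maturity value by the price-level factor gives the value in today's money.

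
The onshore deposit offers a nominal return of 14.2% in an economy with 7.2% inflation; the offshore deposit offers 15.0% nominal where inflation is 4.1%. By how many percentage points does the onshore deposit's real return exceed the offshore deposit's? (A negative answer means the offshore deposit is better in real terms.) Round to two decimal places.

The onshore deposit real return: 1.142/1.072 − 1 = 6.530%.
The offshore deposit real return: 1.150/1.041 − 1 = 10.471%.
Difference: 6.530 − 10.471 = -3.941 pp.

-3.94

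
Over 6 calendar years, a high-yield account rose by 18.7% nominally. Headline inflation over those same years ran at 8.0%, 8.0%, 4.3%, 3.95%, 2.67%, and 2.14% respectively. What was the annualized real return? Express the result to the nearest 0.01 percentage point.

-1.83%

Cumulative inflation factor: 1.080 × 1.080 × 1.043 × 1.0395 × 1.0267 × 1.0214 ≈ 1.32616.
Nominal growth factor: 1.18700. Real growth factor = 1.18700 / 1.32616 ≈ 0.89507.
Annualized: 0.89507^(1/6) − 1 ≈ -0.01831.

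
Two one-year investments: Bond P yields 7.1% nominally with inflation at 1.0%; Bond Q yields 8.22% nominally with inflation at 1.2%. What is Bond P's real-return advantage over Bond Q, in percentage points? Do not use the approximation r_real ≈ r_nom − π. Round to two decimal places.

-0.90

Bond P real return: 1.071/1.010 − 1 = 6.040%.
Bond Q real return: 1.0822/1.012 − 1 = 6.937%.
Difference: 6.040 − 6.937 = -0.897 pp.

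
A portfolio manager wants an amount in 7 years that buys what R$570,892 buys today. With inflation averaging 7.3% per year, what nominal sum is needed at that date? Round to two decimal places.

R$934,871.70

Cumulative price-level factor: (1+7.3%)^7 ≈ 1.6375631383.
The nominal amount required is R$570,892 scaled up by that factor.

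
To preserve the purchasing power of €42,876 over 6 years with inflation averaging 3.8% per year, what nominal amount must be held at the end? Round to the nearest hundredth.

€53,628.84

Cumulative price-level factor: (1+3.8%)^6 ≈ 1.2507891955.
Multiplying €42,876 by the price-level factor gives the future nominal sum.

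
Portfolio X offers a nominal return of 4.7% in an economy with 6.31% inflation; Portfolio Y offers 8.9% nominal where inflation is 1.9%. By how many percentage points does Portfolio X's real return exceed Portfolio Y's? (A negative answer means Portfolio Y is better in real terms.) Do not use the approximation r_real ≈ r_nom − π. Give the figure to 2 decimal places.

-8.38

Portfolio X real return: 1.047/1.0631 − 1 = -1.514%.
Portfolio Y real return: 1.089/1.019 − 1 = 6.869%.
Difference: -1.514 − 6.869 = -8.383 pp.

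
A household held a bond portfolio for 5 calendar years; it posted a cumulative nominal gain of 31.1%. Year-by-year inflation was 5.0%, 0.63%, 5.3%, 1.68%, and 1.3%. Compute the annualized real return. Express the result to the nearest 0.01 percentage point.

Cumulative inflation factor: 1.050 × 1.0063 × 1.053 × 1.0168 × 1.013 ≈ 1.14601.
Nominal growth factor: 1.31100. Real growth factor = 1.31100 / 1.14601 ≈ 1.14396.
Annualized: 1.14396^(1/5) − 1 ≈ 0.02727.

2.73%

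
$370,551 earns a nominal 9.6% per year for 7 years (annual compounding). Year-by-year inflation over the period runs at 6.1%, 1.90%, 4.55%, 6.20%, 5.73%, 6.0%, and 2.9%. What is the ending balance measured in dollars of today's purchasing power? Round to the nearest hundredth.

Nominal value at maturity: $370,551 × (1 + 9.6%)^7 ≈ $703,917.67.
Price-level factor over 7 years: 1.061 × 1.0190 × 1.0455 × 1.0620 × 1.0573 × 1.060 × 1.029 ≈ 1.3843872602.
Dividing the nominal maturity value by the price-level factor gives the value in today's money.

$508,468.76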